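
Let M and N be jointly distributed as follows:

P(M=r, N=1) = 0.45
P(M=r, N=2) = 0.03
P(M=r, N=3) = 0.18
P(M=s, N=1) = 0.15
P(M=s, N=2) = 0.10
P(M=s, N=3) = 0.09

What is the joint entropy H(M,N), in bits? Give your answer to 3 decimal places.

2.171 bits

H(M,N) = −Σ p(x,y)·log₂ p(x,y) over all 6 cells.
  cell (r,1): −0.45·log₂0.45 = 0.5184
  cell (r,2): −0.03·log₂0.03 = 0.1518
  cell (r,3): −0.18·log₂0.18 = 0.4453
  cell (s,1): −0.15·log₂0.15 = 0.4105
  cell (s,2): −0.10·log₂0.10 = 0.3322
  cell (s,3): −0.09·log₂0.09 = 0.3127
Sum = 2.171 bits.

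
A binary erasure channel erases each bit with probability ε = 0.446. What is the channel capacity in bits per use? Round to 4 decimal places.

Binary erasure channel: capacity C = 1 − ε.
C = 1 − 0.446 = 0.5540 bits per channel use.

0.5540 bits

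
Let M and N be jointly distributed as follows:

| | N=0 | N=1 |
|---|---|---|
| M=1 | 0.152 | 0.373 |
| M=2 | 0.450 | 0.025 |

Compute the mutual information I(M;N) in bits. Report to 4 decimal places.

0.3727 bits

Marginals: p(M) = (0.5250, 0.4750), p(N) = (0.6020, 0.3980).
I(M;N) = Σ p(x,y)·log₂[p(x,y)/(p(x)p(y))].
  (1,0): 0.152·log₂(0.4809) = -0.16052
  (1,1): 0.373·log₂(1.7851) = 0.31183
  (2,0): 0.450·log₂(1.5737) = 0.29437
  (2,1): 0.025·log₂(0.1322) = -0.07297
Sum = 0.3727 bits.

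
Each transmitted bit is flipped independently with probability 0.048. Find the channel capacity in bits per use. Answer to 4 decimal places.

Binary symmetric channel: C = 1 − h₂(ε) where h₂ is the binary entropy function.
h₂(0.048) = −0.048·log₂0.048 − 0.952·log₂0.952 = 0.2778.
C = 1 − 0.2778 = 0.7222 bits per channel use.

0.7222 bits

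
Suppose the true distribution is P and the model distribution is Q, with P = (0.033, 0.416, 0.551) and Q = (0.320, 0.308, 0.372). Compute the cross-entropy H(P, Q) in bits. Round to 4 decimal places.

1.5471 bits

H(P,Q) = −Σ p·log₂ q.
  −0.033·log₂(0.320) = 0.05425
  −0.416·log₂(0.308) = 0.70678
  −0.551·log₂(0.372) = 0.78607
H(P,Q) = 1.5471 bits.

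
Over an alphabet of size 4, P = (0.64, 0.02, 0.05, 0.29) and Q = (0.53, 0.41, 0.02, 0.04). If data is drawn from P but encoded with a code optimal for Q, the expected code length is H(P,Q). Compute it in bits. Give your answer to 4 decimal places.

H(P,Q) = −Σ p·log₂ q.
  −0.64·log₂(0.53) = 0.58620
  −0.02·log₂(0.41) = 0.02573
  −0.05·log₂(0.02) = 0.28219
  −0.29·log₂(0.04) = 1.34672
H(P,Q) = 2.2408 bits.

2.2408 bits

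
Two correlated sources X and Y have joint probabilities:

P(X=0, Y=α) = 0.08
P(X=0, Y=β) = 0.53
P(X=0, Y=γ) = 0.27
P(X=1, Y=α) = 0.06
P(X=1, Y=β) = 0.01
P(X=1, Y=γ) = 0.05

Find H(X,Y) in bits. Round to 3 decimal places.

H(X,Y) = −Σ p(x,y)·log₂ p(x,y) over all 6 cells.
  cell (0,α): −0.08·log₂0.08 = 0.2915
  cell (0,β): −0.53·log₂0.53 = 0.4854
  cell (0,γ): −0.27·log₂0.27 = 0.5100
  cell (1,α): −0.06·log₂0.06 = 0.2435
  cell (1,β): −0.01·log₂0.01 = 0.0664
  cell (1,γ): −0.05·log₂0.05 = 0.2161
Sum = 1.813 bits.

1.813 bits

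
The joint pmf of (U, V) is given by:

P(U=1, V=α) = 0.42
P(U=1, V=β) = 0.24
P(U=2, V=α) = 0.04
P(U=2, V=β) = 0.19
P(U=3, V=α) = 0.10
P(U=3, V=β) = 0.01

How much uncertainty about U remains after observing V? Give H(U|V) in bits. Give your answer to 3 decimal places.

1.070 bits

Chain rule: H(U|V) = H(U,V) − H(V).
Marginals: p(U) = (0.6600, 0.2300, 0.1100), p(V) = (0.5600, 0.4400).
H(U,V) = 2.0594 bits; H(V) = 0.9896 bits.
H(U|V) = 2.0594 − 0.9896 = 1.070 bits.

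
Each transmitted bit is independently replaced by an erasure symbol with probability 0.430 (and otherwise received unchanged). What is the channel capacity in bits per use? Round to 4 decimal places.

Binary erasure channel: capacity C = 1 − ε.
C = 1 − 0.430 = 0.5700 bits per channel use.

0.5700 bits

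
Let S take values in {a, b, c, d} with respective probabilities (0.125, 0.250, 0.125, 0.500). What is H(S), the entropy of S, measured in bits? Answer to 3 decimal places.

1.750 bits

H(S) = −Σ p·log₂ p.
  −(0.125)·log₂(0.125) = 0.3750
  −(0.250)·log₂(0.250) = 0.5000
  −(0.125)·log₂(0.125) = 0.3750
  −(0.500)·log₂(0.500) = 0.5000
Sum: 0.3750 + 0.5000 + 0.3750 + 0.5000 = 1.750 bits.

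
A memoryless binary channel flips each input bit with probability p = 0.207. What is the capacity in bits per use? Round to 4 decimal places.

Binary symmetric channel: C = 1 − h₂(ε) where h₂ is the binary entropy function.
h₂(0.207) = −0.207·log₂0.207 − 0.793·log₂0.793 = 0.7357.
C = 1 − 0.7357 = 0.2643 bits per channel use.

0.2643 bits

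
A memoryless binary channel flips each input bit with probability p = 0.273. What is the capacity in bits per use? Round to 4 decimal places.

Binary symmetric channel: C = 1 − h₂(ε) where h₂ is the binary entropy function.
h₂(0.273) = −0.273·log₂0.273 − 0.727·log₂0.727 = 0.8457.
C = 1 − 0.8457 = 0.1543 bits per channel use.

0.1543 bits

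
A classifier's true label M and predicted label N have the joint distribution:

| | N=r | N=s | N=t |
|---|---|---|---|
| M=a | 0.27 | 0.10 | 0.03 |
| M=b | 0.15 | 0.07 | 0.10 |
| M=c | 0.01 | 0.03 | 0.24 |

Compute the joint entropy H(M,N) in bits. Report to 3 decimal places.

2.718 bits

H(M,N) = −Σ p(x,y)·log₂ p(x,y) over all 9 cells.
  cell (a,r): −0.27·log₂0.27 = 0.5100
  cell (a,s): −0.10·log₂0.10 = 0.3322
  cell (a,t): −0.03·log₂0.03 = 0.1518
  cell (b,r): −0.15·log₂0.15 = 0.4105
  cell (b,s): −0.07·log₂0.07 = 0.2686
  cell (b,t): −0.10·log₂0.10 = 0.3322
  cell (c,r): −0.01·log₂0.01 = 0.0664
  cell (c,s): −0.03·log₂0.03 = 0.1518
  cell (c,t): −0.24·log₂0.24 = 0.4941
Sum = 2.718 bits.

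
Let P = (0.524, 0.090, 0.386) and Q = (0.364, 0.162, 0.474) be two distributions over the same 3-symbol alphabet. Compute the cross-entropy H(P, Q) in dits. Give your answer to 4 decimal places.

H(P,Q) = −Σ p·log₁₀ q.
  −0.524·log₁₀(0.364) = 0.22998
  −0.090·log₁₀(0.162) = 0.07114
  −0.386·log₁₀(0.474) = 0.12515
H(P,Q) = 0.4263 dits.

0.4263 dits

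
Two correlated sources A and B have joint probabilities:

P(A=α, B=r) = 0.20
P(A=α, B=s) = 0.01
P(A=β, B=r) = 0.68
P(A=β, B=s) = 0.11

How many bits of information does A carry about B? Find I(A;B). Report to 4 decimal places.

0.0114 bits

Marginals: p(A) = (0.2100, 0.7900), p(B) = (0.8800, 0.1200).
I(A;B) = H(A) + H(B) − H(A,B).
H(A) = 0.7415, H(B) = 0.5294, H(A,B) = 1.2595.
I(A;B) = 0.7415 + 0.5294 − 1.2595 = 0.0114 bits.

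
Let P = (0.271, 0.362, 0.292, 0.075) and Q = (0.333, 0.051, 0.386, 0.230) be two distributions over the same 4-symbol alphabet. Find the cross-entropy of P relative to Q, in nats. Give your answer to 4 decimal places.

1.7635 nats

H(P,Q) = −Σ p·ln q.
  −0.271·ln(0.333) = 0.29800
  −0.362·ln(0.051) = 1.07729
  −0.292·ln(0.386) = 0.27796
  −0.075·ln(0.230) = 0.11023
H(P,Q) = 1.7635 nats.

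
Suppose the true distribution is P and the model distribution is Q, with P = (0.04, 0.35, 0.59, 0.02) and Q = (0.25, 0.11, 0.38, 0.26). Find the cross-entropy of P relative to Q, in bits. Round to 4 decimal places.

H(P,Q) = −Σ p·log₂ q.
  −0.04·log₂(0.25) = 0.08000
  −0.35·log₂(0.11) = 1.11455
  −0.59·log₂(0.38) = 0.82360
  −0.02·log₂(0.26) = 0.03887
H(P,Q) = 2.0570 bits.

2.0570 bits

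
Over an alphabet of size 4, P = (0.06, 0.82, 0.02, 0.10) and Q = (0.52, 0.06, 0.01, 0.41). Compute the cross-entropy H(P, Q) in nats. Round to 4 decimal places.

2.5275 nats

H(P,Q) = −Σ p·ln q.
  −0.06·ln(0.52) = 0.03924
  −0.82·ln(0.06) = 2.30700
  −0.02·ln(0.01) = 0.09210
  −0.10·ln(0.41) = 0.08916
H(P,Q) = 2.5275 nats.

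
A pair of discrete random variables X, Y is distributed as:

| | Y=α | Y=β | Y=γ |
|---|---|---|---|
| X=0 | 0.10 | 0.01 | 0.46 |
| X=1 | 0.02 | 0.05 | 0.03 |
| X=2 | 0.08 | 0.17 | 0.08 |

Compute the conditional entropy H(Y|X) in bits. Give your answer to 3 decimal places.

Chain rule: H(Y|X) = H(X,Y) − H(X).
Marginals: p(X) = (0.5700, 0.1000, 0.3300), p(Y) = (0.2000, 0.2300, 0.5700).
H(X,Y) = 2.4123 bits; H(X) = 1.3223 bits.
H(Y|X) = 2.4123 − 1.3223 = 1.090 bits.

1.090 bits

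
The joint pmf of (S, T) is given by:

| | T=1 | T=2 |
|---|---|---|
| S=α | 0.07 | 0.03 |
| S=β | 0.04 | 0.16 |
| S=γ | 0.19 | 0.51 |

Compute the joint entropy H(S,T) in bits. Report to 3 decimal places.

1.980 bits

H(S,T) = −Σ p(x,y)·log₂ p(x,y) over all 6 cells.
  cell (α,1): −0.07·log₂0.07 = 0.2686
  cell (α,2): −0.03·log₂0.03 = 0.1518
  cell (β,1): −0.04·log₂0.04 = 0.1858
  cell (β,2): −0.16·log₂0.16 = 0.4230
  cell (γ,1): −0.19·log₂0.19 = 0.4552
  cell (γ,2): −0.51·log₂0.51 = 0.4954
Sum = 1.980 bits.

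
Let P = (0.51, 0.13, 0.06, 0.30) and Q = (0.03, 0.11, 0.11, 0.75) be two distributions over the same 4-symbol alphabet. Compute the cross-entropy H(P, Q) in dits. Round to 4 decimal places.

H(P,Q) = −Σ p·log₁₀ q.
  −0.51·log₁₀(0.03) = 0.77667
  −0.13·log₁₀(0.11) = 0.12462
  −0.06·log₁₀(0.11) = 0.05752
  −0.30·log₁₀(0.75) = 0.03748
H(P,Q) = 0.9963 dits.

0.9963 dits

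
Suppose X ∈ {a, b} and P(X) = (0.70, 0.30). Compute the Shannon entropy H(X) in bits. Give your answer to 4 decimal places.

H(X) = −Σ p·log₂ p.
  −(0.70)·log₂(0.70) = 0.36020
  −(0.30)·log₂(0.30) = 0.52109
Sum: 0.36020 + 0.52109 = 0.8813 bits.

0.8813 bits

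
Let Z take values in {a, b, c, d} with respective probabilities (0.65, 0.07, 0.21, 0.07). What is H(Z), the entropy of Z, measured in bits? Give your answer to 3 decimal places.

H(Z) = −Σ p·log₂ p.
  −(0.65)·log₂(0.65) = 0.4040
  −(0.07)·log₂(0.07) = 0.2686
  −(0.21)·log₂(0.21) = 0.4728
  −(0.07)·log₂(0.07) = 0.2686
Sum: 0.4040 + 0.2686 + 0.4728 + 0.2686 = 1.414 bits.

1.414 bits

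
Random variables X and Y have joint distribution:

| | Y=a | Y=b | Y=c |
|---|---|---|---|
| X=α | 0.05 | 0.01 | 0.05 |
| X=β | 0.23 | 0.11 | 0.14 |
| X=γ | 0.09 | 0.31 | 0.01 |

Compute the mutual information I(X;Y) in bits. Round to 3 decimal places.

Marginals: p(X) = (0.1100, 0.4800, 0.4100), p(Y) = (0.3700, 0.4300, 0.2000).
I(X;Y) = H(X) + H(Y) − H(X,Y).
H(X) = 1.3859, H(Y) = 1.5187, H(X,Y) = 2.6366.
I(X;Y) = 1.3859 + 1.5187 − 2.6366 = 0.268 bits.

0.268 bits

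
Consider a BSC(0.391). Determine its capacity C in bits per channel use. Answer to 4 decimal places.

Binary symmetric channel: C = 1 − h₂(ε) where h₂ is the binary entropy function.
h₂(0.391) = −0.391·log₂0.391 − 0.609·log₂0.609 = 0.9654.
C = 1 − 0.9654 = 0.0346 bits per channel use.

0.0346 bits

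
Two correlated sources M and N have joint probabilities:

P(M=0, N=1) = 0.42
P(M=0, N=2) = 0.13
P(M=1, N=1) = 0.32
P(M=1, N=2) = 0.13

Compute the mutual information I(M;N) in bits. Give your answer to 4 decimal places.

0.0026 bits

Marginals: p(M) = (0.5500, 0.4500), p(N) = (0.7400, 0.2600).
I(M;N) = Σ p(x,y)·log₂[p(x,y)/(p(x)p(y))].
  (0,1): 0.42·log₂(1.0319) = 0.01905
  (0,2): 0.13·log₂(0.9091) = -0.01788
  (1,1): 0.32·log₂(0.9610) = -0.01838
  (1,2): 0.13·log₂(1.1111) = 0.01976
Sum = 0.0026 bits.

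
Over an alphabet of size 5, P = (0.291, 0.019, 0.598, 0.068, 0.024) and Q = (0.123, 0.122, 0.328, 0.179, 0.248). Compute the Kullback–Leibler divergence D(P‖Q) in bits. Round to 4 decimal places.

0.6529 bits

D(P‖Q) = Σ p·log₂(p/q).
  0.291·log₂(0.291/0.123) = 0.36153
  0.019·log₂(0.019/0.122) = -0.05097
  0.598·log₂(0.598/0.328) = 0.51814
  0.068·log₂(0.068/0.179) = -0.09495
  0.024·log₂(0.024/0.248) = -0.08086
D(P‖Q) = 0.6529 bits.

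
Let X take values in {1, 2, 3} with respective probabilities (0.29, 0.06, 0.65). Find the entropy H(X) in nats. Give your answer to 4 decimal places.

0.8078 nats

H(X) = −Σ p·ln p.
  −(0.29)·ln(0.29) = 0.35898
  −(0.06)·ln(0.06) = 0.16880
  −(0.65)·ln(0.65) = 0.28001
Sum: 0.35898 + 0.16880 + 0.28001 = 0.8078 nats.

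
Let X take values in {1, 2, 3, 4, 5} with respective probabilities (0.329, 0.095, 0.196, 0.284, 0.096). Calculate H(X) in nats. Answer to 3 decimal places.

1.491 nats

H(X) = −Σ p·ln p.
  −(0.329)·ln(0.329) = 0.3657
  −(0.095)·ln(0.095) = 0.2236
  −(0.196)·ln(0.196) = 0.3194
  −(0.284)·ln(0.284) = 0.3575
  −(0.096)·ln(0.096) = 0.2250
Sum: 0.3657 + 0.2236 + 0.3194 + 0.3575 + 0.2250 = 1.491 nats.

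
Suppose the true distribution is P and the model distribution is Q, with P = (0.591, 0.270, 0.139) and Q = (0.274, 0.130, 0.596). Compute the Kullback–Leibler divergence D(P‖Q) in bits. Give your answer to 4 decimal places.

0.6482 bits

D(P‖Q) = Σ p·log₂(p/q).
  0.591·log₂(0.591/0.274) = 0.65541
  0.270·log₂(0.270/0.130) = 0.28470
  0.139·log₂(0.139/0.596) = -0.29193
D(P‖Q) = 0.6482 bits.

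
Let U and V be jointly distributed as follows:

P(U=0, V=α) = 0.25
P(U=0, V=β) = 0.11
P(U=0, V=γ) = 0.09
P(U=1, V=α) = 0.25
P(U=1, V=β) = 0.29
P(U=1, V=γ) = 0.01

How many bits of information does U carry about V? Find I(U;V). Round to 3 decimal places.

0.106 bits

Marginals: p(U) = (0.4500, 0.5500), p(V) = (0.5000, 0.4000, 0.1000).
I(U;V) = H(U) + H(V) − H(U,V).
H(U) = 0.9928, H(V) = 1.3610, H(U,V) = 2.2473.
I(U;V) = 0.9928 + 1.3610 − 2.2473 = 0.106 bits.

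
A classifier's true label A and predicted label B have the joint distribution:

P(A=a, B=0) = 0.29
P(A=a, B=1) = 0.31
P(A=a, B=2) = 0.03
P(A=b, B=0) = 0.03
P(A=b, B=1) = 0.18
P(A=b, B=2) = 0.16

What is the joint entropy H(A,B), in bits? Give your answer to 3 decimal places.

H(A,B) = −Σ p(x,y)·log₂ p(x,y) over all 6 cells.
  cell (a,0): −0.29·log₂0.29 = 0.5179
  cell (a,1): −0.31·log₂0.31 = 0.5238
  cell (a,2): −0.03·log₂0.03 = 0.1518
  cell (b,0): −0.03·log₂0.03 = 0.1518
  cell (b,1): −0.18·log₂0.18 = 0.4453
  cell (b,2): −0.16·log₂0.16 = 0.4230
Sum = 2.214 bits.

2.214 bits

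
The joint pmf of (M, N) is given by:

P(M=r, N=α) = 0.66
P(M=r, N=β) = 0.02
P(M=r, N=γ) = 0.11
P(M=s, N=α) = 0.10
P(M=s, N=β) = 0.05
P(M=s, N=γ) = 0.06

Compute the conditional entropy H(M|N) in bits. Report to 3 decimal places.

0.647 bits

Marginals: p(M) = (0.7900, 0.2100), p(N) = (0.7600, 0.0700, 0.1700).
H(M|N) = Σ p(N) · H(M|N=·).
  N=α: p=0.7600, H(M|N=α) = 0.5618
  N=β: p=0.0700, H(M|N=β) = 0.8631
  N=γ: p=0.1700, H(M|N=γ) = 0.9367
Weighted sum = 0.647 bits.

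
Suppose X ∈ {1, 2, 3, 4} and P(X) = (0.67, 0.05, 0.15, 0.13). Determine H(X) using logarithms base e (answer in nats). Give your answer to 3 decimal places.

H(X) = −Σ p·ln p.
  −(0.67)·ln(0.67) = 0.2683
  −(0.05)·ln(0.05) = 0.1498
  −(0.15)·ln(0.15) = 0.2846
  −(0.13)·ln(0.13) = 0.2652
Sum: 0.2683 + 0.1498 + 0.2846 + 0.2652 = 0.968 nats.

0.968 nats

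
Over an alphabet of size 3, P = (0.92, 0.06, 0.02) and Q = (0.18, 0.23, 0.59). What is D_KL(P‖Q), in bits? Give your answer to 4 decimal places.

D(P‖Q) = Σ p·log₂(p/q).
  0.92·log₂(0.92/0.18) = 2.16535
  0.06·log₂(0.06/0.23) = -0.11632
  0.02·log₂(0.02/0.59) = -0.09765
D(P‖Q) = 1.9514 bits.

1.9514 bits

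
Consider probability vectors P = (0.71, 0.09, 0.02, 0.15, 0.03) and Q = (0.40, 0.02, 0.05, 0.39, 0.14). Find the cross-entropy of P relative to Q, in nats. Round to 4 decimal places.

1.2628 nats

H(P,Q) = −Σ p·ln q.
  −0.71·ln(0.40) = 0.65057
  −0.09·ln(0.02) = 0.35208
  −0.02·ln(0.05) = 0.05991
  −0.15·ln(0.39) = 0.14124
  −0.03·ln(0.14) = 0.05898
H(P,Q) = 1.2628 nats.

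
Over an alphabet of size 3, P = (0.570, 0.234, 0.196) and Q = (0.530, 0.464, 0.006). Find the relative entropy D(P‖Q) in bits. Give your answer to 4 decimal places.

D(P‖Q) = Σ p·log₂(p/q).
  0.570·log₂(0.570/0.530) = 0.05983
  0.234·log₂(0.234/0.464) = -0.23110
  0.196·log₂(0.196/0.006) = 0.98583
D(P‖Q) = 0.8146 bits.

0.8146 bits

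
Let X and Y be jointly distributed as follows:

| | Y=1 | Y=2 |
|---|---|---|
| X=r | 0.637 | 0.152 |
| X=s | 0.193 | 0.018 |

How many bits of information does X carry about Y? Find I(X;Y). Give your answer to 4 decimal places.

Marginals: p(X) = (0.7890, 0.2110), p(Y) = (0.8300, 0.1700).
I(X;Y) = Σ p(x,y)·log₂[p(x,y)/(p(x)p(y))].
  (r,1): 0.637·log₂(0.9727) = -0.02543
  (r,2): 0.152·log₂(1.1332) = 0.02743
  (s,1): 0.193·log₂(1.1020) = 0.02705
  (s,2): 0.018·log₂(0.5018) = -0.01791
Sum = 0.0111 bits.

0.0111 bits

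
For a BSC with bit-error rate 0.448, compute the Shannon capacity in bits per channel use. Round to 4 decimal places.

Binary symmetric channel: C = 1 − h₂(ε) where h₂ is the binary entropy function.
h₂(0.448) = −0.448·log₂0.448 − 0.552·log₂0.552 = 0.9922.
C = 1 − 0.9922 = 0.0078 bits per channel use.

0.0078 bits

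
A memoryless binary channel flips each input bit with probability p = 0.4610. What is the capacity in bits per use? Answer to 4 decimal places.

Binary symmetric channel: C = 1 − h₂(ε) where h₂ is the binary entropy function.
h₂(0.4610) = −0.4610·log₂0.4610 − 0.5390·log₂0.5390 = 0.9956.
C = 1 − 0.9956 = 0.0044 bits per channel use.

0.0044 bits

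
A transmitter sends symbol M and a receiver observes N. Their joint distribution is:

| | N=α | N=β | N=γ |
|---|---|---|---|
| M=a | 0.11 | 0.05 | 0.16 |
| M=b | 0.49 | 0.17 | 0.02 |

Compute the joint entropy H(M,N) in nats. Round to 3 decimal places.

H(M,N) = −Σ p(x,y)·ln p(x,y) over all 6 cells.
  cell (a,α): −0.11·ln0.11 = 0.2428
  cell (a,β): −0.05·ln0.05 = 0.1498
  cell (a,γ): −0.16·ln0.16 = 0.2932
  cell (b,α): −0.49·ln0.49 = 0.3495
  cell (b,β): −0.17·ln0.17 = 0.3012
  cell (b,γ): −0.02·ln0.02 = 0.0782
Sum = 1.415 nats.

1.415 nats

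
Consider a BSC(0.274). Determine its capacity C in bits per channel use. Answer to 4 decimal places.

Binary symmetric channel: C = 1 − h₂(ε) where h₂ is the binary entropy function.
h₂(0.274) = −0.274·log₂0.274 − 0.726·log₂0.726 = 0.8471.
C = 1 − 0.8471 = 0.1529 bits per channel use.

0.1529 bits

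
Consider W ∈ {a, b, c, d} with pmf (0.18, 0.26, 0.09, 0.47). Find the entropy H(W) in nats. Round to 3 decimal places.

H(W) = −Σ p·ln p.
  −(0.18)·ln(0.18) = 0.3087
  −(0.26)·ln(0.26) = 0.3502
  −(0.09)·ln(0.09) = 0.2167
  −(0.47)·ln(0.47) = 0.3549
Sum: 0.3087 + 0.3502 + 0.2167 + 0.3549 = 1.230 nats.

1.230 nats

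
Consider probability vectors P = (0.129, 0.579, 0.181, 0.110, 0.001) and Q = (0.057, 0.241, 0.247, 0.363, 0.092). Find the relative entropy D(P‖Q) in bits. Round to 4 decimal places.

D(P‖Q) = Σ p·log₂(p/q).
  0.129·log₂(0.129/0.057) = 0.15201
  0.579·log₂(0.579/0.241) = 0.73216
  0.181·log₂(0.181/0.247) = -0.08118
  0.110·log₂(0.110/0.363) = -0.18947
  0.001·log₂(0.001/0.092) = -0.00652
D(P‖Q) = 0.6070 bits.

0.6070 bits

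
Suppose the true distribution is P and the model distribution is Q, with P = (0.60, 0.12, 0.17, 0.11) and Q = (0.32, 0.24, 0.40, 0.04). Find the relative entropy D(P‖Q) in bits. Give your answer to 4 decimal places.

D(P‖Q) = Σ p·log₂(p/q).
  0.60·log₂(0.60/0.32) = 0.54413
  0.12·log₂(0.12/0.24) = -0.12000
  0.17·log₂(0.17/0.40) = -0.20986
  0.11·log₂(0.11/0.04) = 0.16054
D(P‖Q) = 0.3748 bits.

0.3748 bits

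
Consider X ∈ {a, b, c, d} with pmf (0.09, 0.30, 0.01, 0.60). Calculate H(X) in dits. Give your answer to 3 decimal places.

0.404 dits

H(X) = −Σ p·log₁₀ p.
  −(0.09)·log₁₀(0.09) = 0.0941
  −(0.30)·log₁₀(0.30) = 0.1569
  −(0.01)·log₁₀(0.01) = 0.0200
  −(0.60)·log₁₀(0.60) = 0.1331
Sum: 0.0941 + 0.1569 + 0.0200 + 0.1331 = 0.404 dits.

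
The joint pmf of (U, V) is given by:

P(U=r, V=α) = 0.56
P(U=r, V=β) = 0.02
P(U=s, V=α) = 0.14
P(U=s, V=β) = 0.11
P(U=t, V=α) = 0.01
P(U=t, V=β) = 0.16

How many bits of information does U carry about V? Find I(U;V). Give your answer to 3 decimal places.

0.441 bits

Marginals: p(U) = (0.5800, 0.2500, 0.1700), p(V) = (0.7100, 0.2900).
I(U;V) = Σ p(x,y)·log₂[p(x,y)/(p(x)p(y))].
  (r,α): 0.56·log₂(1.3599) = 0.2484
  (r,β): 0.02·log₂(0.1189) = -0.0614
  (s,α): 0.14·log₂(0.7887) = -0.0479
  (s,β): 0.11·log₂(1.5172) = 0.0662
  (t,α): 0.01·log₂(0.0829) = -0.0359
  (t,β): 0.16·log₂(3.2454) = 0.2717
Sum = 0.441 bits.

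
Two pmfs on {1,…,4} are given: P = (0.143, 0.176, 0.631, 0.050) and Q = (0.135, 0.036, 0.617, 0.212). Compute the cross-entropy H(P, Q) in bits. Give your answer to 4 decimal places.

H(P,Q) = −Σ p·log₂ q.
  −0.143·log₂(0.135) = 0.41312
  −0.176·log₂(0.036) = 0.84407
  −0.631·log₂(0.617) = 0.43959
  −0.050·log₂(0.212) = 0.11189
H(P,Q) = 1.8087 bits.

1.8087 bits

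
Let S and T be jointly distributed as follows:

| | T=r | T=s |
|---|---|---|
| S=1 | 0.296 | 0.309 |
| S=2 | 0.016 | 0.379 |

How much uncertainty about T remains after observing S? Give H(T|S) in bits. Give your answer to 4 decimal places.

0.7014 bits

Chain rule: H(T|S) = H(S,T) − H(S).
Marginals: p(S) = (0.6050, 0.3950), p(T) = (0.3120, 0.6880).
H(S,T) = 1.6694 bits; H(S) = 0.9680 bits.
H(T|S) = 1.6694 − 0.9680 = 0.7014 bits.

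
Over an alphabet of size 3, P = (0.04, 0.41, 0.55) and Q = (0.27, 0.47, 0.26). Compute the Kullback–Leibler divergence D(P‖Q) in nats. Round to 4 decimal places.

0.2797 nats

D(P‖Q) = Σ p·ln(p/q).
  0.04·ln(0.04/0.27) = -0.07638
  0.41·ln(0.41/0.47) = -0.05600
  0.55·ln(0.55/0.26) = 0.41208
D(P‖Q) = 0.2797 nats.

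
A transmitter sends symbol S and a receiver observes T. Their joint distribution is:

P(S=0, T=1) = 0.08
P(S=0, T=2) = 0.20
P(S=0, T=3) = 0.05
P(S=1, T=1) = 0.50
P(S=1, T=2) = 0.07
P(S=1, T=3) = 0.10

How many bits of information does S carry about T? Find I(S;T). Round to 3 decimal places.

0.219 bits

Marginals: p(S) = (0.3300, 0.6700), p(T) = (0.5800, 0.2700, 0.1500).
I(S;T) = H(S) + H(T) − H(S,T).
H(S) = 0.9149, H(T) = 1.3764, H(S,T) = 2.0727.
I(S;T) = 0.9149 + 1.3764 − 2.0727 = 0.219 bits.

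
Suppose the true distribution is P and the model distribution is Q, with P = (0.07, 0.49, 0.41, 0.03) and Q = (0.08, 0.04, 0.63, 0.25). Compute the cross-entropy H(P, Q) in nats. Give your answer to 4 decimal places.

1.9851 nats

H(P,Q) = −Σ p·ln q.
  −0.07·ln(0.08) = 0.17680
  −0.49·ln(0.04) = 1.57725
  −0.41·ln(0.63) = 0.18943
  −0.03·ln(0.25) = 0.04159
H(P,Q) = 1.9851 nats.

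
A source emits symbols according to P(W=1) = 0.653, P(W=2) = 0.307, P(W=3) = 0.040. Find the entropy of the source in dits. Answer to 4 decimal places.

H(W) = −Σ p·log₁₀ p.
  −(0.653)·log₁₀(0.653) = 0.12086
  −(0.307)·log₁₀(0.307) = 0.15745
  −(0.040)·log₁₀(0.040) = 0.05592
Sum: 0.12086 + 0.15745 + 0.05592 = 0.3342 dits.

0.3342 dits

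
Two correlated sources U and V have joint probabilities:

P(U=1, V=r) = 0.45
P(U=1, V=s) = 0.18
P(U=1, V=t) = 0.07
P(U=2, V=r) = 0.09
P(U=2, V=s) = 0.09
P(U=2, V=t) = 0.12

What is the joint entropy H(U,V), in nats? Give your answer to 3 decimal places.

1.542 nats

H(U,V) = −Σ p(x,y)·ln p(x,y) over all 6 cells.
  cell (1,r): −0.45·ln0.45 = 0.3593
  cell (1,s): −0.18·ln0.18 = 0.3087
  cell (1,t): −0.07·ln0.07 = 0.1861
  cell (2,r): −0.09·ln0.09 = 0.2167
  cell (2,s): −0.09·ln0.09 = 0.2167
  cell (2,t): −0.12·ln0.12 = 0.2544
Sum = 1.542 nats.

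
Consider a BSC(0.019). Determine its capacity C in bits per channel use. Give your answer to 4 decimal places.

0.8642 bits

Binary symmetric channel: C = 1 − h₂(ε) where h₂ is the binary entropy function.
h₂(0.019) = −0.019·log₂0.019 − 0.981·log₂0.981 = 0.1358.
C = 1 − 0.1358 = 0.8642 bits per channel use.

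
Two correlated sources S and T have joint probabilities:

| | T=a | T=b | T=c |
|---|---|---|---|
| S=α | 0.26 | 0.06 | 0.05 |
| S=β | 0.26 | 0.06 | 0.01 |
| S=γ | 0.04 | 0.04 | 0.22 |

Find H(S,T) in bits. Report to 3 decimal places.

2.632 bits

H(S,T) = −Σ p(x,y)·log₂ p(x,y) over all 9 cells.
  cell (α,a): −0.26·log₂0.26 = 0.5053
  cell (α,b): −0.06·log₂0.06 = 0.2435
  cell (α,c): −0.05·log₂0.05 = 0.2161
  cell (β,a): −0.26·log₂0.26 = 0.5053
  cell (β,b): −0.06·log₂0.06 = 0.2435
  cell (β,c): −0.01·log₂0.01 = 0.0664
  cell (γ,a): −0.04·log₂0.04 = 0.1858
  cell (γ,b): −0.04·log₂0.04 = 0.1858
  cell (γ,c): −0.22·log₂0.22 = 0.4806
Sum = 2.632 bits.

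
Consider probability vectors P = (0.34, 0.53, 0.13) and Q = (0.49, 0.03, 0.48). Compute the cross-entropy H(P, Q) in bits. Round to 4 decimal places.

H(P,Q) = −Σ p·log₂ q.
  −0.34·log₂(0.49) = 0.34991
  −0.53·log₂(0.03) = 2.68121
  −0.13·log₂(0.48) = 0.13766
H(P,Q) = 3.1688 bits.

3.1688 bits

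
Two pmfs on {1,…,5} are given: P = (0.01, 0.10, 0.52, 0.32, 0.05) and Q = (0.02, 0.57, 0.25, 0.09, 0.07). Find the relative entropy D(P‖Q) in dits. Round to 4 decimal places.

0.2558 dits

D(P‖Q) = Σ p·log₁₀(p/q).
  0.01·log₁₀(0.01/0.02) = -0.00301
  0.10·log₁₀(0.10/0.57) = -0.07559
  0.52·log₁₀(0.52/0.25) = 0.16539
  0.32·log₁₀(0.32/0.09) = 0.17629
  0.05·log₁₀(0.05/0.07) = -0.00731
D(P‖Q) = 0.2558 dits.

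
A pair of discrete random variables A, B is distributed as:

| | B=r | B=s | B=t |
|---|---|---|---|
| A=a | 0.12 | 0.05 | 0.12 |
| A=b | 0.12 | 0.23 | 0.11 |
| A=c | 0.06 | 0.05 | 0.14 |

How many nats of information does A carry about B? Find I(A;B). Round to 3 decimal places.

Marginals: p(A) = (0.2900, 0.4600, 0.2500), p(B) = (0.3000, 0.3300, 0.3700).
I(A;B) = H(A) + H(B) − H(A,B).
H(A) = 1.0628, H(B) = 1.0949, H(A,B) = 2.0878.
I(A;B) = 1.0628 + 1.0949 − 2.0878 = 0.070 nats.

0.070 nats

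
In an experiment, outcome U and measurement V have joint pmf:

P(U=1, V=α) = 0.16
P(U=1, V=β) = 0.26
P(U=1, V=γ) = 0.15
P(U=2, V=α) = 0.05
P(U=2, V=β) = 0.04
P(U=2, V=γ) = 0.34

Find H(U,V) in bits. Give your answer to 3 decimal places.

H(U,V) = −Σ p(x,y)·log₂ p(x,y) over all 6 cells.
  cell (1,α): −0.16·log₂0.16 = 0.4230
  cell (1,β): −0.26·log₂0.26 = 0.5053
  cell (1,γ): −0.15·log₂0.15 = 0.4105
  cell (2,α): −0.05·log₂0.05 = 0.2161
  cell (2,β): −0.04·log₂0.04 = 0.1858
  cell (2,γ): −0.34·log₂0.34 = 0.5292
Sum = 2.270 bits.

2.270 bits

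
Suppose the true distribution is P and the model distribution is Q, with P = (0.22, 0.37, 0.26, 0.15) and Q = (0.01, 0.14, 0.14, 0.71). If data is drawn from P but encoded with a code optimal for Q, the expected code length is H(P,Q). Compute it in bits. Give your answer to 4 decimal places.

H(P,Q) = −Σ p·log₂ q.
  −0.22·log₂(0.01) = 1.46165
  −0.37·log₂(0.14) = 1.04951
  −0.26·log₂(0.14) = 0.73749
  −0.15·log₂(0.71) = 0.07412
H(P,Q) = 3.3228 bits.

3.3228 bits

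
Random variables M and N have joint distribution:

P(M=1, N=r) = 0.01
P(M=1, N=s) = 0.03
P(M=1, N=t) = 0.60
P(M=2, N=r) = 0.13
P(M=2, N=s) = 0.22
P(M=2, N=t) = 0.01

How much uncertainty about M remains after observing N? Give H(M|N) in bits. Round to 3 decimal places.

0.258 bits

Marginals: p(M) = (0.6400, 0.3600), p(N) = (0.1400, 0.2500, 0.6100).
H(M|N) = Σ p(N) · H(M|N=·).
  N=r: p=0.1400, H(M|N=r) = 0.3712
  N=s: p=0.2500, H(M|N=s) = 0.5294
  N=t: p=0.6100, H(M|N=t) = 0.1207
Weighted sum = 0.258 bits.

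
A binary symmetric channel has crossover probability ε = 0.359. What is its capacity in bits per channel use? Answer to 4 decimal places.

Binary symmetric channel: C = 1 − h₂(ε) where h₂ is the binary entropy function.
h₂(0.359) = −0.359·log₂0.359 − 0.641·log₂0.641 = 0.9418.
C = 1 − 0.9418 = 0.0582 bits per channel use.

0.0582 bits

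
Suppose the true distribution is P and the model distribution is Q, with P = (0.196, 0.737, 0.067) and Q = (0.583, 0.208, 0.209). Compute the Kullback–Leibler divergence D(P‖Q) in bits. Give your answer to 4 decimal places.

0.9269 bits

D(P‖Q) = Σ p·log₂(p/q).
  0.196·log₂(0.196/0.583) = -0.30824
  0.737·log₂(0.737/0.208) = 1.34508
  0.067·log₂(0.067/0.209) = -0.10997
D(P‖Q) = 0.9269 bits.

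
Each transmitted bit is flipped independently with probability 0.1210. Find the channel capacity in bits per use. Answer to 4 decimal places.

0.4678 bits

Binary symmetric channel: C = 1 − h₂(ε) where h₂ is the binary entropy function.
h₂(0.1210) = −0.1210·log₂0.1210 − 0.8790·log₂0.8790 = 0.5322.
C = 1 − 0.5322 = 0.4678 bits per channel use.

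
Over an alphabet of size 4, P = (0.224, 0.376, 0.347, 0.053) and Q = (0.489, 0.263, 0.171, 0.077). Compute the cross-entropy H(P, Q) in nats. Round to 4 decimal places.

1.4112 nats

H(P,Q) = −Σ p·ln q.
  −0.224·ln(0.489) = 0.16025
  −0.376·ln(0.263) = 0.50219
  −0.347·ln(0.171) = 0.61283
  −0.053·ln(0.077) = 0.13589
H(P,Q) = 1.4112 nats.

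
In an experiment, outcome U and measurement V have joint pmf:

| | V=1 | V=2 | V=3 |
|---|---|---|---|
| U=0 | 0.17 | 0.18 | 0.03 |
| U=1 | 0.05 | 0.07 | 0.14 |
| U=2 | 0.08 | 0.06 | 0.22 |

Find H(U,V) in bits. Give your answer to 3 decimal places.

H(U,V) = −Σ p(x,y)·log₂ p(x,y) over all 9 cells.
  cell (0,1): −0.17·log₂0.17 = 0.4346
  cell (0,2): −0.18·log₂0.18 = 0.4453
  cell (0,3): −0.03·log₂0.03 = 0.1518
  cell (1,1): −0.05·log₂0.05 = 0.2161
  cell (1,2): −0.07·log₂0.07 = 0.2686
  cell (1,3): −0.14·log₂0.14 = 0.3971
  cell (2,1): −0.08·log₂0.08 = 0.2915
  cell (2,2): −0.06·log₂0.06 = 0.2435
  cell (2,3): −0.22·log₂0.22 = 0.4806
Sum = 2.929 bits.

2.929 bits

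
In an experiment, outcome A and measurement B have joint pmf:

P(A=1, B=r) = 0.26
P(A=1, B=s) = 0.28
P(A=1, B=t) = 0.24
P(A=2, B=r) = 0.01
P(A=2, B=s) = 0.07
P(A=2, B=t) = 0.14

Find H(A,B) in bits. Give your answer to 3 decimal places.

2.246 bits

H(A,B) = −Σ p(x,y)·log₂ p(x,y) over all 6 cells.
  cell (1,r): −0.26·log₂0.26 = 0.5053
  cell (1,s): −0.28·log₂0.28 = 0.5142
  cell (1,t): −0.24·log₂0.24 = 0.4941
  cell (2,r): −0.01·log₂0.01 = 0.0664
  cell (2,s): −0.07·log₂0.07 = 0.2686
  cell (2,t): −0.14·log₂0.14 = 0.3971
Sum = 2.246 bits.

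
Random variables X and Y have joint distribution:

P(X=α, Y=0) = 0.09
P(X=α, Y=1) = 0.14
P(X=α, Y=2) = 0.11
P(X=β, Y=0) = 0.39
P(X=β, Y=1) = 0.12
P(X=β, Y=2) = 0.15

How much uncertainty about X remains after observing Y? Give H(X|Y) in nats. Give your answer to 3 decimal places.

0.588 nats

Chain rule: H(X|Y) = H(X,Y) − H(Y).
Marginals: p(X) = (0.3400, 0.6600), p(Y) = (0.4800, 0.2600, 0.2600).
H(X,Y) = 1.6410 nats; H(Y) = 1.0528 nats.
H(X|Y) = 1.6410 − 1.0528 = 0.588 nats.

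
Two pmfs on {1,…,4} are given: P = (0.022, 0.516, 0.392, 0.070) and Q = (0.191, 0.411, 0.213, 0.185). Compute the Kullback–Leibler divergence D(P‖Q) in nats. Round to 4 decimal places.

D(P‖Q) = Σ p·ln(p/q).
  0.022·ln(0.022/0.191) = -0.04755
  0.516·ln(0.516/0.411) = 0.11740
  0.392·ln(0.392/0.213) = 0.23911
  0.070·ln(0.070/0.185) = -0.06803
D(P‖Q) = 0.2409 nats.

0.2409 nats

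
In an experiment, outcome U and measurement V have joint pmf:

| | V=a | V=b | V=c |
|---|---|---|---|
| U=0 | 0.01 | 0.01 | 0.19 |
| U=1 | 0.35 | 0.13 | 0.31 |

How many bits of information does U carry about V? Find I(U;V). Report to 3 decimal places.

Marginals: p(U) = (0.2100, 0.7900), p(V) = (0.3600, 0.1400, 0.5000).
I(U;V) = H(U) + H(V) − H(U,V).
H(U) = 0.7415, H(V) = 1.4277, H(U,V) = 2.0246.
I(U;V) = 0.7415 + 1.4277 − 2.0246 = 0.145 bits.

0.145 bits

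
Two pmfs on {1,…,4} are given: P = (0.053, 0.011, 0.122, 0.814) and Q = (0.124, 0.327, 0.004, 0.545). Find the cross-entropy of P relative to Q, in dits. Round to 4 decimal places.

0.5605 dits

H(P,Q) = −Σ p·log₁₀ q.
  −0.053·log₁₀(0.124) = 0.04805
  −0.011·log₁₀(0.327) = 0.00534
  −0.122·log₁₀(0.004) = 0.29255
  −0.814·log₁₀(0.545) = 0.21457
H(P,Q) = 0.5605 dits.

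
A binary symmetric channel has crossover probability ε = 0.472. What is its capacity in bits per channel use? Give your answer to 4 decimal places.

Binary symmetric channel: C = 1 − h₂(ε) where h₂ is the binary entropy function.
h₂(0.472) = −0.472·log₂0.472 − 0.528·log₂0.528 = 0.9977.
C = 1 − 0.9977 = 0.0023 bits per channel use.

0.0023 bits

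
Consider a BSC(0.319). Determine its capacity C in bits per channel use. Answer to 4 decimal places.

0.0967 bits

Binary symmetric channel: C = 1 − h₂(ε) where h₂ is the binary entropy function.
h₂(0.319) = −0.319·log₂0.319 − 0.681·log₂0.681 = 0.9033.
C = 1 − 0.9033 = 0.0967 bits per channel use.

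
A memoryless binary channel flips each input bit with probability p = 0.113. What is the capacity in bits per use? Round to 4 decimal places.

0.4911 bits

Binary symmetric channel: C = 1 − h₂(ε) where h₂ is the binary entropy function.
h₂(0.113) = −0.113·log₂0.113 − 0.887·log₂0.887 = 0.5089.
C = 1 − 0.5089 = 0.4911 bits per channel use.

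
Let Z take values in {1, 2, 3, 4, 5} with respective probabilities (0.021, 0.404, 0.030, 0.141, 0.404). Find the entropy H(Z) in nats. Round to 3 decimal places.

H(Z) = −Σ p·ln p.
  −(0.021)·ln(0.021) = 0.0811
  −(0.404)·ln(0.404) = 0.3662
  −(0.030)·ln(0.030) = 0.1052
  −(0.141)·ln(0.141) = 0.2762
  −(0.404)·ln(0.404) = 0.3662
Sum: 0.0811 + 0.3662 + 0.1052 + 0.2762 + 0.3662 = 1.195 nats.

1.195 nats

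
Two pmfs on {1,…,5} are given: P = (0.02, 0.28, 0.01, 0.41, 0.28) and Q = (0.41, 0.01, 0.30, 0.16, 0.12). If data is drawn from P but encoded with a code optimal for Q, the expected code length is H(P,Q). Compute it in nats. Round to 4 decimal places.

H(P,Q) = −Σ p·ln q.
  −0.02·ln(0.41) = 0.01783
  −0.28·ln(0.01) = 1.28945
  −0.01·ln(0.30) = 0.01204
  −0.41·ln(0.16) = 0.75136
  −0.28·ln(0.12) = 0.59367
H(P,Q) = 2.6644 nats.

2.6644 nats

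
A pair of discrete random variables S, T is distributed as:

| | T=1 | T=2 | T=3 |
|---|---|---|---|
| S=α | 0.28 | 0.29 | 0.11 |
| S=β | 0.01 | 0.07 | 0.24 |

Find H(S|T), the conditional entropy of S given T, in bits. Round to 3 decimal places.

0.633 bits

Marginals: p(S) = (0.6800, 0.3200), p(T) = (0.2900, 0.3600, 0.3500).
H(S|T) = Σ p(T) · H(S|T=·).
  T=1: p=0.2900, H(S|T=1) = 0.2164
  T=2: p=0.3600, H(S|T=2) = 0.7107
  T=3: p=0.3500, H(S|T=3) = 0.8981
Weighted sum = 0.633 bits.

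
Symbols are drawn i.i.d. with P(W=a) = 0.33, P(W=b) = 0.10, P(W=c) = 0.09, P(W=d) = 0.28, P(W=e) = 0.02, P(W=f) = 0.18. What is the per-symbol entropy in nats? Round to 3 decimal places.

1.556 nats

H(W) = −Σ p·ln p.
  −(0.33)·ln(0.33) = 0.3659
  −(0.10)·ln(0.10) = 0.2303
  −(0.09)·ln(0.09) = 0.2167
  −(0.28)·ln(0.28) = 0.3564
  −(0.02)·ln(0.02) = 0.0782
  −(0.18)·ln(0.18) = 0.3087
Sum: 0.3659 + 0.2303 + 0.2167 + 0.3564 + 0.0782 + 0.3087 = 1.556 nats.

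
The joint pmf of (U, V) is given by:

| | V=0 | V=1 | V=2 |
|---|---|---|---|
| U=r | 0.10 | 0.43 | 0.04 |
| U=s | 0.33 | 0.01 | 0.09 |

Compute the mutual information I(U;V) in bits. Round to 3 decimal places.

0.465 bits

Marginals: p(U) = (0.5700, 0.4300), p(V) = (0.4300, 0.4400, 0.1300).
I(U;V) = H(U) + H(V) − H(U,V).
H(U) = 0.9858, H(V) = 1.4274, H(U,V) = 1.9484.
I(U;V) = 0.9858 + 1.4274 − 1.9484 = 0.465 bits.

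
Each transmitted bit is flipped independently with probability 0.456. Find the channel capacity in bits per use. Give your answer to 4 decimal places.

Binary symmetric channel: C = 1 − h₂(ε) where h₂ is the binary entropy function.
h₂(0.456) = −0.456·log₂0.456 − 0.544·log₂0.544 = 0.9944.
C = 1 − 0.9944 = 0.0056 bits per channel use.

0.0056 bits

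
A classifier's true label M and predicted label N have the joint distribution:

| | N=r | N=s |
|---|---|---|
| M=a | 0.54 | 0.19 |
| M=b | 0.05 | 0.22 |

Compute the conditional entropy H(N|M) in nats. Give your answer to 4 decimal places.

Marginals: p(M) = (0.7300, 0.2700), p(N) = (0.5900, 0.4100).
H(N|M) = Σ p(M) · H(N|M=·).
  M=a: p=0.7300, H(N|M=a) = 0.5733
  M=b: p=0.2700, H(N|M=b) = 0.4792
Weighted sum = 0.5479 nats.

0.5479 nats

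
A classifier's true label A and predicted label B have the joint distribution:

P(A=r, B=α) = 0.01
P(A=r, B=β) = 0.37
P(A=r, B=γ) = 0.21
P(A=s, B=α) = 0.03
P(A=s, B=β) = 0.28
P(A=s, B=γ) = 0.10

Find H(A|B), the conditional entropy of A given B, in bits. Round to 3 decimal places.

Chain rule: H(A|B) = H(A,B) − H(B).
Marginals: p(A) = (0.5900, 0.4100), p(B) = (0.0400, 0.6500, 0.3100).
H(A,B) = 2.0682 bits; H(B) = 1.1135 bits.
H(A|B) = 2.0682 − 1.1135 = 0.955 bits.

0.955 bits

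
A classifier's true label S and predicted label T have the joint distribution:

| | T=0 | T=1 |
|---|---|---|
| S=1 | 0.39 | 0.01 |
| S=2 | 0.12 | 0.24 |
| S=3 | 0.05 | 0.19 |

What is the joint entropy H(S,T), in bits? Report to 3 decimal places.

2.129 bits

H(S,T) = −Σ p(x,y)·log₂ p(x,y) over all 6 cells.
  cell (1,0): −0.39·log₂0.39 = 0.5298
  cell (1,1): −0.01·log₂0.01 = 0.0664
  cell (2,0): −0.12·log₂0.12 = 0.3671
  cell (2,1): −0.24·log₂0.24 = 0.4941
  cell (3,0): −0.05·log₂0.05 = 0.2161
  cell (3,1): −0.19·log₂0.19 = 0.4552
Sum = 2.129 bits.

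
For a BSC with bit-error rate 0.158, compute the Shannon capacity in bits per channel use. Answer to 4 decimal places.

Binary symmetric channel: C = 1 − h₂(ε) where h₂ is the binary entropy function.
h₂(0.158) = −0.158·log₂0.158 − 0.842·log₂0.842 = 0.6295.
C = 1 − 0.6295 = 0.3705 bits per channel use.

0.3705 bits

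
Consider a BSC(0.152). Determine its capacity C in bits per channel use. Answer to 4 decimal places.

0.3852 bits

Binary symmetric channel: C = 1 − h₂(ε) where h₂ is the binary entropy function.
h₂(0.152) = −0.152·log₂0.152 − 0.848·log₂0.848 = 0.6148.
C = 1 − 0.6148 = 0.3852 bits per channel use.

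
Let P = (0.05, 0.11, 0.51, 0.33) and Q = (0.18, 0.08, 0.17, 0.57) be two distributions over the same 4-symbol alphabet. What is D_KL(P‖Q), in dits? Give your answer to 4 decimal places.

0.1524 dits

D(P‖Q) = Σ p·log₁₀(p/q).
  0.05·log₁₀(0.05/0.18) = -0.02782
  0.11·log₁₀(0.11/0.08) = 0.01521
  0.51·log₁₀(0.51/0.17) = 0.24333
  0.33·log₁₀(0.33/0.57) = -0.07833
D(P‖Q) = 0.1524 dits.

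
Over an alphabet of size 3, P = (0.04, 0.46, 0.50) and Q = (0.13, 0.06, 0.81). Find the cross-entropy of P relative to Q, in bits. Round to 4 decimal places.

H(P,Q) = −Σ p·log₂ q.
  −0.04·log₂(0.13) = 0.11774
  −0.46·log₂(0.06) = 1.86709
  −0.50·log₂(0.81) = 0.15200
H(P,Q) = 2.1368 bits.

2.1368 bits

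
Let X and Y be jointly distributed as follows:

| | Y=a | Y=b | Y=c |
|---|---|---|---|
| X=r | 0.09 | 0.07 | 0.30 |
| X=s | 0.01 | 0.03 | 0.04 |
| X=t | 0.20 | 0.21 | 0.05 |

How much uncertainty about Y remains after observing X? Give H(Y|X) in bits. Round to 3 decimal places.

Marginals: p(X) = (0.4600, 0.0800, 0.4600), p(Y) = (0.3000, 0.3100, 0.3900).
H(Y|X) = Σ p(X) · H(Y|X=·).
  X=r: p=0.4600, H(Y|X=r) = 1.2760
  X=s: p=0.0800, H(Y|X=s) = 1.4056
  X=t: p=0.4600, H(Y|X=t) = 1.3869
Weighted sum = 1.337 bits.

1.337 bits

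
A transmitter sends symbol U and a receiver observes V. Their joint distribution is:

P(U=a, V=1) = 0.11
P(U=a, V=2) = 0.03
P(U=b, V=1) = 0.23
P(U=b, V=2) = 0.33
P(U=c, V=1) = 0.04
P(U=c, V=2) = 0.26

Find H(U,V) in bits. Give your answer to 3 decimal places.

H(U,V) = −Σ p(x,y)·log₂ p(x,y) over all 6 cells.
  cell (a,1): −0.11·log₂0.11 = 0.3503
  cell (a,2): −0.03·log₂0.03 = 0.1518
  cell (b,1): −0.23·log₂0.23 = 0.4877
  cell (b,2): −0.33·log₂0.33 = 0.5278
  cell (c,1): −0.04·log₂0.04 = 0.1858
  cell (c,2): −0.26·log₂0.26 = 0.5053
Sum = 2.209 bits.

2.209 bits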